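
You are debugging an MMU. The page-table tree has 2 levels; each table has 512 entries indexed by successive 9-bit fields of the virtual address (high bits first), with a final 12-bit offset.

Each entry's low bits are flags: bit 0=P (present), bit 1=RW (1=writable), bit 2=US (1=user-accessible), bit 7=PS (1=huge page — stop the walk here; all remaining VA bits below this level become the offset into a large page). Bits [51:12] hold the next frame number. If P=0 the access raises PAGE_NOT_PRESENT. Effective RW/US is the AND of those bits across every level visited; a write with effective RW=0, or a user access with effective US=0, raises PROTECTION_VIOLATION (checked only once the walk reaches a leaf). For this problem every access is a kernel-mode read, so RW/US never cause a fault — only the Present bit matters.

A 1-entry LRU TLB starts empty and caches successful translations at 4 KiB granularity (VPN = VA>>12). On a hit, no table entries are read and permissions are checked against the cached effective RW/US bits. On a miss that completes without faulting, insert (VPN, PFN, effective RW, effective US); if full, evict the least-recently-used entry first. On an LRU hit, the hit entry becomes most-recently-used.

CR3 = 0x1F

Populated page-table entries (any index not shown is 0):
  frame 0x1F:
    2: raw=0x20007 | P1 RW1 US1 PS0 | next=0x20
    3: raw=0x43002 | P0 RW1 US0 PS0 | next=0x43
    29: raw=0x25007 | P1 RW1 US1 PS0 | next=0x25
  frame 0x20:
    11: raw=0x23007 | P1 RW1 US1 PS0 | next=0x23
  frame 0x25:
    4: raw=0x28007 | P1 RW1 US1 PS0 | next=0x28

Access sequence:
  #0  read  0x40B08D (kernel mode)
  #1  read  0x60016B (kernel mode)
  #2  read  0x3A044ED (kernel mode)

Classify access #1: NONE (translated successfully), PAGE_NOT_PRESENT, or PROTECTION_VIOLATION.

Per-access translation:
#0 VA=0x40B08D (r,kernel):
  L0: frame=0x1F idx=2 entry=0x20007 [P=1 RW=1 US=1 PS=0]
  L1: frame=0x20 idx=11 entry=0x23007 [P=1 RW=1 US=1 PS=0]
  ✓ 0x2308D  — 2 lookups
#1 VA=0x60016B (r,kernel):
  L0: frame=0x1F idx=3 entry=0x43002 [P=0 RW=1 US=0 PS=0]
  ✗ PAGE_NOT_PRESENT  [1 reads]
#2 VA=0x3A044ED (r,kernel):
  L0: frame=0x1F idx=29 entry=0x25007 [P=1 RW=1 US=1 PS=0]
  L1: frame=0x25 idx=4 entry=0x28007 [P=1 RW=1 US=1 PS=0]
  ✓ 0x284ED  — 2 lookups

Access #1 fault: PAGE_NOT_PRESENT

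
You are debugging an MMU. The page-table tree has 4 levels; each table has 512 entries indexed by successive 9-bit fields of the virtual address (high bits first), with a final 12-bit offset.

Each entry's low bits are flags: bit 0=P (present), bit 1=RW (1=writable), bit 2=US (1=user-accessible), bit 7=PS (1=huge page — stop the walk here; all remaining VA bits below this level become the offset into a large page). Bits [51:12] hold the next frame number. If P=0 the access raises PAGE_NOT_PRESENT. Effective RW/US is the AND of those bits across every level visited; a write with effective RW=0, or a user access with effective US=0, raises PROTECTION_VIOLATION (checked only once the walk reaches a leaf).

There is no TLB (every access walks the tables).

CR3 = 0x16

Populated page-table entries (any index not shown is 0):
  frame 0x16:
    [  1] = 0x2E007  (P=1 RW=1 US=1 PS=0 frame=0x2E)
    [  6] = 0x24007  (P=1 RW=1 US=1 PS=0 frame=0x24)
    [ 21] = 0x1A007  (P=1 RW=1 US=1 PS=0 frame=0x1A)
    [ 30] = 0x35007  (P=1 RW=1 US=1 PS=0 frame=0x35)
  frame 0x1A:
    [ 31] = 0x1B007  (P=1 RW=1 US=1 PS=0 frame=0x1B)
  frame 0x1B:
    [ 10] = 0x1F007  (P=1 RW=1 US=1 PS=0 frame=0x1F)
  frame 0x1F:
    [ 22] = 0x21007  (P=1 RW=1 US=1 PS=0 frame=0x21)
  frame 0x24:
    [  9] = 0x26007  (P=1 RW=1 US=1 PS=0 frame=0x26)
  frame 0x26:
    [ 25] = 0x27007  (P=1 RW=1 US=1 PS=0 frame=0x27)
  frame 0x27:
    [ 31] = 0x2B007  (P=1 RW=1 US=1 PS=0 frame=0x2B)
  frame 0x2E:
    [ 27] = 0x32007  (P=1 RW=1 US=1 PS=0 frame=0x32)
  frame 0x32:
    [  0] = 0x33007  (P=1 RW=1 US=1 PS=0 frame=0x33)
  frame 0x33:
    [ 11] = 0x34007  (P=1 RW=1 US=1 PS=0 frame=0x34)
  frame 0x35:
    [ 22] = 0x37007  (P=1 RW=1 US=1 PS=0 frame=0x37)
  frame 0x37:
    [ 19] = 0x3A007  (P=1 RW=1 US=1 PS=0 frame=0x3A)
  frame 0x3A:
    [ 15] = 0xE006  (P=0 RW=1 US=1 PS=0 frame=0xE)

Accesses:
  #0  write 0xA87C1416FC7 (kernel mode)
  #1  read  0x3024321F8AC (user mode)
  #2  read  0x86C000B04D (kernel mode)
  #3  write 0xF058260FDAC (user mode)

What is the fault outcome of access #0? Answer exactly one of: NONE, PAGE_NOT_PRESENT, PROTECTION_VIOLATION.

Trace:
#0 VA=0xA87C1416FC7 (w,kernel):
  [0] read 0x16 idx=21: raw=0x1A007 flags P=1 W=1 U=1 S=0
  [1] read 0x1A idx=31: raw=0x1B007 flags P=1 W=1 U=1 S=0
  [2] read 0x1B idx=10: raw=0x1F007 flags P=1 W=1 U=1 S=0
  [3] read 0x1F idx=22: raw=0x21007 flags P=1 W=1 U=1 S=0
  → PA=0x21FC7  (4 entries read)
#1 VA=0x3024321F8AC (r,user):
  [0] read 0x16 idx=6: raw=0x24007 flags P=1 W=1 U=1 S=0
  [1] read 0x24 idx=9: raw=0x26007 flags P=1 W=1 U=1 S=0
  [2] read 0x26 idx=25: raw=0x27007 flags P=1 W=1 U=1 S=0
  [3] read 0x27 idx=31: raw=0x2B007 flags P=1 W=1 U=1 S=0
  → PA=0x2B8AC  (4 entries read)
#2 VA=0x86C000B04D (r,kernel):
  [0] read 0x16 idx=1: raw=0x2E007 flags P=1 W=1 U=1 S=0
  [1] read 0x2E idx=27: raw=0x32007 flags P=1 W=1 U=1 S=0
  [2] read 0x32 idx=0: raw=0x33007 flags P=1 W=1 U=1 S=0
  [3] read 0x33 idx=11: raw=0x34007 flags P=1 W=1 U=1 S=0
  → PA=0x3404D  (4 entries read)
#3 VA=0xF058260FDAC (w,user):
  [0] read 0x16 idx=30: raw=0x35007 flags P=1 W=1 U=1 S=0
  [1] read 0x35 idx=22: raw=0x37007 flags P=1 W=1 U=1 S=0
  [2] read 0x37 idx=19: raw=0x3A007 flags P=1 W=1 U=1 S=0
  [3] read 0x3A idx=15: raw=0xE006 flags P=0 W=1 U=1 S=0
  ✗ PAGE_NOT_PRESENT  [4 reads]

Access #0 fault: NONE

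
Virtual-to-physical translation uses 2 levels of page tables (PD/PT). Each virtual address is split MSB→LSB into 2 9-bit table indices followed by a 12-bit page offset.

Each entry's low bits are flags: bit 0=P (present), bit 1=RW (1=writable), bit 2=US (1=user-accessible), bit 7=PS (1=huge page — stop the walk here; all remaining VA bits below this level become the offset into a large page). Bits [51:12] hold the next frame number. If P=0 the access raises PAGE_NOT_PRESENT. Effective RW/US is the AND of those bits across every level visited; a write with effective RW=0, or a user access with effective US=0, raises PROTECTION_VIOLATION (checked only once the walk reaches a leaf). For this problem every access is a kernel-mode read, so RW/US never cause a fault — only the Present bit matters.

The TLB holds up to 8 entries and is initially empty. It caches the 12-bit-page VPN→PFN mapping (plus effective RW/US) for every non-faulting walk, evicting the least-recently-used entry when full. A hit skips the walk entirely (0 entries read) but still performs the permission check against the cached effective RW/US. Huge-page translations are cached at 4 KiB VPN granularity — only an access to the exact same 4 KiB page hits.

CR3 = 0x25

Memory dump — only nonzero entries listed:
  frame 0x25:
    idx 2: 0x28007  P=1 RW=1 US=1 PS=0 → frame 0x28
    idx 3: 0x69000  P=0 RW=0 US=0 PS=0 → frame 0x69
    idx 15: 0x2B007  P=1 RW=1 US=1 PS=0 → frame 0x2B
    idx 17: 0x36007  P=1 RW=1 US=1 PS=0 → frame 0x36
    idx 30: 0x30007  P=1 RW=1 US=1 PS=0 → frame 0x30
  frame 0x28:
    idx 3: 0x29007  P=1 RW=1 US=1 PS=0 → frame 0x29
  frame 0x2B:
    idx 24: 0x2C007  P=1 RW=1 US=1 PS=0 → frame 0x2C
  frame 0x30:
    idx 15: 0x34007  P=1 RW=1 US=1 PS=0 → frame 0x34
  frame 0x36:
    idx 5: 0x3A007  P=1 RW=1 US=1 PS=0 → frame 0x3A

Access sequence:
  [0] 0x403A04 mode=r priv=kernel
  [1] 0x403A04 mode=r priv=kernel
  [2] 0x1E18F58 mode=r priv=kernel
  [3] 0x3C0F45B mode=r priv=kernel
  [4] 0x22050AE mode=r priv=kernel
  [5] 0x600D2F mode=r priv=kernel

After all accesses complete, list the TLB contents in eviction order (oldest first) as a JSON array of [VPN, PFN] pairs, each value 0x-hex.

Trace:
#0 VA=0x403A04 (r,kernel):
  L0: frame=0x25 idx=2 entry=0x28007 [P=1 RW=1 US=1 PS=0]
  L1: frame=0x28 idx=3 entry=0x29007 [P=1 RW=1 US=1 PS=0]
  ⇒ phys 0x29A04  [2 reads]
#1 VA=0x403A04 (r,kernel):
  TLB hit vpn=0x403 → PA=0x29A04
#2 VA=0x1E18F58 (r,kernel):
  L0: frame=0x25 idx=15 entry=0x2B007 [P=1 RW=1 US=1 PS=0]
  L1: frame=0x2B idx=24 entry=0x2C007 [P=1 RW=1 US=1 PS=0]
  ⇒ phys 0x2CF58  [2 reads]
#3 VA=0x3C0F45B (r,kernel):
  L0: frame=0x25 idx=30 entry=0x30007 [P=1 RW=1 US=1 PS=0]
  L1: frame=0x30 idx=15 entry=0x34007 [P=1 RW=1 US=1 PS=0]
  ⇒ phys 0x3445B  [2 reads]
#4 VA=0x22050AE (r,kernel):
  L0: frame=0x25 idx=17 entry=0x36007 [P=1 RW=1 US=1 PS=0]
  L1: frame=0x36 idx=5 entry=0x3A007 [P=1 RW=1 US=1 PS=0]
  ⇒ phys 0x3A0AE  [2 reads]
#5 VA=0x600D2F (r,kernel):
  L0: frame=0x25 idx=3 entry=0x69000 [P=0 RW=0 US=0 PS=0]
  ⇒ fault: PAGE_NOT_PRESENT  — 1 lookups

TLB: [["0x403", "0x29"], ["0x1E18", "0x2C"], ["0x3C0F", "0x34"], ["0x2205", "0x3A"]]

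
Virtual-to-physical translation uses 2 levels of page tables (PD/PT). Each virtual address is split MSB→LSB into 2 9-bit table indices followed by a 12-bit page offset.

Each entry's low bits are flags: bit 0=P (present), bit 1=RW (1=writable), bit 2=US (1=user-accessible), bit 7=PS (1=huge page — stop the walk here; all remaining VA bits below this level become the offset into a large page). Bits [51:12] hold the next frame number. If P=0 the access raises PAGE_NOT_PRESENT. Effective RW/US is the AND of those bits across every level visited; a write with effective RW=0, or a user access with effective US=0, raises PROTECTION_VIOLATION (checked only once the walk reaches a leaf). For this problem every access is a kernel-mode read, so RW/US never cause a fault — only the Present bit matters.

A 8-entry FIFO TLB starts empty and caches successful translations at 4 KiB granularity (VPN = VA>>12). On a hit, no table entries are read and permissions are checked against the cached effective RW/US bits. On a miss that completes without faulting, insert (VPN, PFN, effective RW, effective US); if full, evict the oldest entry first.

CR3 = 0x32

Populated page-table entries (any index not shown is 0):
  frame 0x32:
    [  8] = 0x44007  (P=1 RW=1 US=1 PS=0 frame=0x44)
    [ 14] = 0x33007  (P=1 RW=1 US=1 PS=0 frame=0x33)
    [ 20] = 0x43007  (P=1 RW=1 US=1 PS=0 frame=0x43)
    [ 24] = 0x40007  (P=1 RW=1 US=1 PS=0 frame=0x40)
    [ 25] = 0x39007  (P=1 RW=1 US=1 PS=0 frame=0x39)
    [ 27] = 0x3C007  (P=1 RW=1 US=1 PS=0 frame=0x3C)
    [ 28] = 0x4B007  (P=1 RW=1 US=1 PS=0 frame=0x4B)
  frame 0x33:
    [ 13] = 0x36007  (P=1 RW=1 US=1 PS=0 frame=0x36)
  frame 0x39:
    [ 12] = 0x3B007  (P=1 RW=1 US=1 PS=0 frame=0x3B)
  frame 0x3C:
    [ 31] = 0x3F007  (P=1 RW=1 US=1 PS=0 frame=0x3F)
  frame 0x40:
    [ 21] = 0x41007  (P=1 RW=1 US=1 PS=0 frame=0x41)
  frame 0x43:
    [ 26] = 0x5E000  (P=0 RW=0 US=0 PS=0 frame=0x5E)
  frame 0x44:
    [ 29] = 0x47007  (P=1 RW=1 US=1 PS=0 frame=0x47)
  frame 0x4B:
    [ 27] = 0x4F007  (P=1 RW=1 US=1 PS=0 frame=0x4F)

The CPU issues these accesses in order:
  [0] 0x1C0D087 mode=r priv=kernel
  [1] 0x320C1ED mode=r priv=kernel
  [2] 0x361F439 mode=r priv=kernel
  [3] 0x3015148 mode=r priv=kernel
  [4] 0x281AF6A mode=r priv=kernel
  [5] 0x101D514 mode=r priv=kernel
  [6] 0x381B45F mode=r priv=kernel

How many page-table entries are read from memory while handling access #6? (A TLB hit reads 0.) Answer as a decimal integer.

Walk each access:
#0 VA=0x1C0D087 (r,kernel):
  L0 @0x32[14] → 0x33007  P=1,RW=1,US=1,PS=0
  L1 @0x33[13] → 0x36007  P=1,RW=1,US=1,PS=0
  → PA=0x36087  (2 entries read)
#1 VA=0x320C1ED (r,kernel):
  L0 @0x32[25] → 0x39007  P=1,RW=1,US=1,PS=0
  L1 @0x39[12] → 0x3B007  P=1,RW=1,US=1,PS=0
  → PA=0x3B1ED  (2 entries read)
#2 VA=0x361F439 (r,kernel):
  L0 @0x32[27] → 0x3C007  P=1,RW=1,US=1,PS=0
  L1 @0x3C[31] → 0x3F007  P=1,RW=1,US=1,PS=0
  → PA=0x3F439  (2 entries read)
#3 VA=0x3015148 (r,kernel):
  L0 @0x32[24] → 0x40007  P=1,RW=1,US=1,PS=0
  L1 @0x40[21] → 0x41007  P=1,RW=1,US=1,PS=0
  → PA=0x41148  (2 entries read)
#4 VA=0x281AF6A (r,kernel):
  L0 @0x32[20] → 0x43007  P=1,RW=1,US=1,PS=0
  L1 @0x43[26] → 0x5E000  P=0,RW=0,US=0,PS=0
  ✗ PAGE_NOT_PRESENT  [2 reads]
#5 VA=0x101D514 (r,kernel):
  L0 @0x32[8] → 0x44007  P=1,RW=1,US=1,PS=0
  L1 @0x44[29] → 0x47007  P=1,RW=1,US=1,PS=0
  → PA=0x47514  (2 entries read)
#6 VA=0x381B45F (r,kernel):
  L0 @0x32[28] → 0x4B007  P=1,RW=1,US=1,PS=0
  L1 @0x4B[27] → 0x4F007  P=1,RW=1,US=1,PS=0
  → PA=0x4F45F  (2 entries read)

Entries read for #6: 2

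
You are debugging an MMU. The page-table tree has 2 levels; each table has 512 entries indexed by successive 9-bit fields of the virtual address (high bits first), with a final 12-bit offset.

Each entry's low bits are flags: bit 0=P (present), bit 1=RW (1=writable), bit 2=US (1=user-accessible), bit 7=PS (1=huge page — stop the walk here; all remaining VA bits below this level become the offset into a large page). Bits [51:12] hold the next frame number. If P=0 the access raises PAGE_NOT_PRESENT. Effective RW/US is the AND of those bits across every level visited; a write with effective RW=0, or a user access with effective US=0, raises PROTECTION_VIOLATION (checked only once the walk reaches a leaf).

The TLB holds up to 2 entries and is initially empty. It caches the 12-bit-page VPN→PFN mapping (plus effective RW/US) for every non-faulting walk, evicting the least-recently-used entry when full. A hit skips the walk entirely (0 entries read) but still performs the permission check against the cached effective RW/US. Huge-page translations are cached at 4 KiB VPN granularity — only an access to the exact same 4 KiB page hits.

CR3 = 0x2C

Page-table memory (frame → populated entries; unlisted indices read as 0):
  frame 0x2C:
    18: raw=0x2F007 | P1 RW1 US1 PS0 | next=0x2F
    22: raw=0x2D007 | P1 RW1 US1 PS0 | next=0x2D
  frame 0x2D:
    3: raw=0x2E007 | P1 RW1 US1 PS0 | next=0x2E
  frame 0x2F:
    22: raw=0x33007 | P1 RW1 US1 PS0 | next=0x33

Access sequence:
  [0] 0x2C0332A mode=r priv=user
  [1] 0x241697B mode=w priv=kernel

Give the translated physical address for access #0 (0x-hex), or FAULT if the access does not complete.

Trace:
#0 VA=0x2C0332A (r,user):
  L0: frame=0x2C idx=22 entry=0x2D007 [P=1 RW=1 US=1 PS=0]
  L1: frame=0x2D idx=3 entry=0x2E007 [P=1 RW=1 US=1 PS=0]
  ✓ 0x2E32A  — 2 lookups
#1 VA=0x241697B (w,kernel):
  L0: frame=0x2C idx=18 entry=0x2F007 [P=1 RW=1 US=1 PS=0]
  L1: frame=0x2F idx=22 entry=0x33007 [P=1 RW=1 US=1 PS=0]
  ✓ 0x3397B  — 2 lookups

Access #0 PA: 0x2E32A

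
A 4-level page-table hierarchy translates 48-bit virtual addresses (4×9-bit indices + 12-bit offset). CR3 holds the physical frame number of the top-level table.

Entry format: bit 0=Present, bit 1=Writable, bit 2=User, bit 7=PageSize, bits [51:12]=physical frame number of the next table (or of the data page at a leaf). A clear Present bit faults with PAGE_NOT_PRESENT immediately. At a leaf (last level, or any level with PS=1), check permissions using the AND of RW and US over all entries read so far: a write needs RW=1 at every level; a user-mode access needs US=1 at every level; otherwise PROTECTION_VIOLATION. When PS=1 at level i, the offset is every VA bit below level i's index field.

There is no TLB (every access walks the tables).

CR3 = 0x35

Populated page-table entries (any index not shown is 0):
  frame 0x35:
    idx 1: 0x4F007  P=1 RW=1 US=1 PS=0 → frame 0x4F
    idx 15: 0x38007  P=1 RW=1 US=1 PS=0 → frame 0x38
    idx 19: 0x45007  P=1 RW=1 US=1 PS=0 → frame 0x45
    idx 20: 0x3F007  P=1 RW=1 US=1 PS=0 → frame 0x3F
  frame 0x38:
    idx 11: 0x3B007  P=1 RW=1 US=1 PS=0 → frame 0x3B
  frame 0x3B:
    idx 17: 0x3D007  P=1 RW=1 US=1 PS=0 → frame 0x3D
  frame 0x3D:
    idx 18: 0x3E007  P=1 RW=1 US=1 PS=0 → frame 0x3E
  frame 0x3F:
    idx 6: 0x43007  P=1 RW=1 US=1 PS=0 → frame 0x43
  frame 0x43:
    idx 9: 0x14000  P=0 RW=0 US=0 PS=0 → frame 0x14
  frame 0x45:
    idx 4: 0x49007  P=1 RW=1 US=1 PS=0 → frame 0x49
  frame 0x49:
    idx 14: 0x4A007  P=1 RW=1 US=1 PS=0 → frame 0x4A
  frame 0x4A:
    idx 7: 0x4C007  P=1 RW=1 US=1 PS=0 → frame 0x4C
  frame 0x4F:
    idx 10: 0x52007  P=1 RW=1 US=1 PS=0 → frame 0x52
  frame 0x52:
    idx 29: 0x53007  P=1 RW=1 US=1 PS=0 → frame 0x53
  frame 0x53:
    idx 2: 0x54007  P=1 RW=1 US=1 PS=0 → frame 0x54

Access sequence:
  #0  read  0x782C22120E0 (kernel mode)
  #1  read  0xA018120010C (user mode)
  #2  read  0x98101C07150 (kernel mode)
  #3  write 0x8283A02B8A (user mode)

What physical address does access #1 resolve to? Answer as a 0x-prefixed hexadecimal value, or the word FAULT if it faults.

Per-access translation:
#0 VA=0x782C22120E0 (r,kernel):
  lvl0: tbl 0x35, slot 15 ⇒ 0x38007 (P1/RW1/US1/PS0)
  lvl1: tbl 0x38, slot 11 ⇒ 0x3B007 (P1/RW1/US1/PS0)
  lvl2: tbl 0x3B, slot 17 ⇒ 0x3D007 (P1/RW1/US1/PS0)
  lvl3: tbl 0x3D, slot 18 ⇒ 0x3E007 (P1/RW1/US1/PS0)
  ✓ 0x3E0E0  — 4 lookups
#1 VA=0xA018120010C (r,user):
  lvl0: tbl 0x35, slot 20 ⇒ 0x3F007 (P1/RW1/US1/PS0)
  lvl1: tbl 0x3F, slot 6 ⇒ 0x43007 (P1/RW1/US1/PS0)
  lvl2: tbl 0x43, slot 9 ⇒ 0x14000 (P0/RW0/US0/PS0)
  ✗ PAGE_NOT_PRESENT  [3 reads]
#2 VA=0x98101C07150 (r,kernel):
  lvl0: tbl 0x35, slot 19 ⇒ 0x45007 (P1/RW1/US1/PS0)
  lvl1: tbl 0x45, slot 4 ⇒ 0x49007 (P1/RW1/US1/PS0)
  lvl2: tbl 0x49, slot 14 ⇒ 0x4A007 (P1/RW1/US1/PS0)
  lvl3: tbl 0x4A, slot 7 ⇒ 0x4C007 (P1/RW1/US1/PS0)
  ✓ 0x4C150  — 4 lookups
#3 VA=0x8283A02B8A (w,user):
  lvl0: tbl 0x35, slot 1 ⇒ 0x4F007 (P1/RW1/US1/PS0)
  lvl1: tbl 0x4F, slot 10 ⇒ 0x52007 (P1/RW1/US1/PS0)
  lvl2: tbl 0x52, slot 29 ⇒ 0x53007 (P1/RW1/US1/PS0)
  lvl3: tbl 0x53, slot 2 ⇒ 0x54007 (P1/RW1/US1/PS0)
  ✓ 0x54B8A  — 4 lookups

Access #1 PA: FAULT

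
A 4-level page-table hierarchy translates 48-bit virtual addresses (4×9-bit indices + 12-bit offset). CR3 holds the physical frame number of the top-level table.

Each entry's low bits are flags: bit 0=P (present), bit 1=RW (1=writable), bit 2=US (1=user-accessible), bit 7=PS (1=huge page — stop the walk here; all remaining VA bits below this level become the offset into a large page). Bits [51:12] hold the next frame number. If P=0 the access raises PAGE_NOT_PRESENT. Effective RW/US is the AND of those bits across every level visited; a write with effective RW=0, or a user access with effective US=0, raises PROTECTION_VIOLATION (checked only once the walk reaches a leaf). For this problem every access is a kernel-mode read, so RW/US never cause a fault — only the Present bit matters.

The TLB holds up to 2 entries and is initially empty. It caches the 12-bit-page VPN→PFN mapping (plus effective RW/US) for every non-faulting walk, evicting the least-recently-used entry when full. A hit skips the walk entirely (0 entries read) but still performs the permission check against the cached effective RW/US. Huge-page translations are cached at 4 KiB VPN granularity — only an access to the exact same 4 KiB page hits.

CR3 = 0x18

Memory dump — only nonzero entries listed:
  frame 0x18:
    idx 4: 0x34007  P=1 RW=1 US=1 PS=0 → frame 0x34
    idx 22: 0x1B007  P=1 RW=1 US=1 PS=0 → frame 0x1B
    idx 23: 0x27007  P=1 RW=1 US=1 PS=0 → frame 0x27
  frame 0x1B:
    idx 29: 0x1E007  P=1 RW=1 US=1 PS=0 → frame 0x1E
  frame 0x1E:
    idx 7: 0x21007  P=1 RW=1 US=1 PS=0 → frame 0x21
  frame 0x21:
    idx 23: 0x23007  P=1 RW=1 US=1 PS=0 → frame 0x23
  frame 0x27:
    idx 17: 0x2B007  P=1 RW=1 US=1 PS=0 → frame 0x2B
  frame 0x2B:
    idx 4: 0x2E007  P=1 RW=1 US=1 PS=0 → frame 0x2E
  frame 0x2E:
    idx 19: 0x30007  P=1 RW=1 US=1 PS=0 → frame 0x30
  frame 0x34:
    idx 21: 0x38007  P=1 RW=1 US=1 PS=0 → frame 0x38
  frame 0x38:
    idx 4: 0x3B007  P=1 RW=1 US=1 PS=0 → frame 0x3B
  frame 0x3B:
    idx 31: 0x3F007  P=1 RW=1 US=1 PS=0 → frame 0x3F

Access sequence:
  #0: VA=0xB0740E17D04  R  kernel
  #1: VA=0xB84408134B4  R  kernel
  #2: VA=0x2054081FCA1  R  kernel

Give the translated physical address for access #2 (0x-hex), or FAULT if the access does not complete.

Per-access translation:
#0 VA=0xB0740E17D04 (r,kernel):
  L0 @0x18[22] → 0x1B007  P=1,RW=1,US=1,PS=0
  L1 @0x1B[29] → 0x1E007  P=1,RW=1,US=1,PS=0
  L2 @0x1E[7] → 0x21007  P=1,RW=1,US=1,PS=0
  L3 @0x21[23] → 0x23007  P=1,RW=1,US=1,PS=0
  → PA=0x23D04  (4 entries read)
#1 VA=0xB84408134B4 (r,kernel):
  L0 @0x18[23] → 0x27007  P=1,RW=1,US=1,PS=0
  L1 @0x27[17] → 0x2B007  P=1,RW=1,US=1,PS=0
  L2 @0x2B[4] → 0x2E007  P=1,RW=1,US=1,PS=0
  L3 @0x2E[19] → 0x30007  P=1,RW=1,US=1,PS=0
  → PA=0x304B4  (4 entries read)
#2 VA=0x2054081FCA1 (r,kernel):
  L0 @0x18[4] → 0x34007  P=1,RW=1,US=1,PS=0
  L1 @0x34[21] → 0x38007  P=1,RW=1,US=1,PS=0
  L2 @0x38[4] → 0x3B007  P=1,RW=1,US=1,PS=0
  L3 @0x3B[31] → 0x3F007  P=1,RW=1,US=1,PS=0
  → PA=0x3FCA1  (4 entries read)

Access #2 PA: 0x3FCA1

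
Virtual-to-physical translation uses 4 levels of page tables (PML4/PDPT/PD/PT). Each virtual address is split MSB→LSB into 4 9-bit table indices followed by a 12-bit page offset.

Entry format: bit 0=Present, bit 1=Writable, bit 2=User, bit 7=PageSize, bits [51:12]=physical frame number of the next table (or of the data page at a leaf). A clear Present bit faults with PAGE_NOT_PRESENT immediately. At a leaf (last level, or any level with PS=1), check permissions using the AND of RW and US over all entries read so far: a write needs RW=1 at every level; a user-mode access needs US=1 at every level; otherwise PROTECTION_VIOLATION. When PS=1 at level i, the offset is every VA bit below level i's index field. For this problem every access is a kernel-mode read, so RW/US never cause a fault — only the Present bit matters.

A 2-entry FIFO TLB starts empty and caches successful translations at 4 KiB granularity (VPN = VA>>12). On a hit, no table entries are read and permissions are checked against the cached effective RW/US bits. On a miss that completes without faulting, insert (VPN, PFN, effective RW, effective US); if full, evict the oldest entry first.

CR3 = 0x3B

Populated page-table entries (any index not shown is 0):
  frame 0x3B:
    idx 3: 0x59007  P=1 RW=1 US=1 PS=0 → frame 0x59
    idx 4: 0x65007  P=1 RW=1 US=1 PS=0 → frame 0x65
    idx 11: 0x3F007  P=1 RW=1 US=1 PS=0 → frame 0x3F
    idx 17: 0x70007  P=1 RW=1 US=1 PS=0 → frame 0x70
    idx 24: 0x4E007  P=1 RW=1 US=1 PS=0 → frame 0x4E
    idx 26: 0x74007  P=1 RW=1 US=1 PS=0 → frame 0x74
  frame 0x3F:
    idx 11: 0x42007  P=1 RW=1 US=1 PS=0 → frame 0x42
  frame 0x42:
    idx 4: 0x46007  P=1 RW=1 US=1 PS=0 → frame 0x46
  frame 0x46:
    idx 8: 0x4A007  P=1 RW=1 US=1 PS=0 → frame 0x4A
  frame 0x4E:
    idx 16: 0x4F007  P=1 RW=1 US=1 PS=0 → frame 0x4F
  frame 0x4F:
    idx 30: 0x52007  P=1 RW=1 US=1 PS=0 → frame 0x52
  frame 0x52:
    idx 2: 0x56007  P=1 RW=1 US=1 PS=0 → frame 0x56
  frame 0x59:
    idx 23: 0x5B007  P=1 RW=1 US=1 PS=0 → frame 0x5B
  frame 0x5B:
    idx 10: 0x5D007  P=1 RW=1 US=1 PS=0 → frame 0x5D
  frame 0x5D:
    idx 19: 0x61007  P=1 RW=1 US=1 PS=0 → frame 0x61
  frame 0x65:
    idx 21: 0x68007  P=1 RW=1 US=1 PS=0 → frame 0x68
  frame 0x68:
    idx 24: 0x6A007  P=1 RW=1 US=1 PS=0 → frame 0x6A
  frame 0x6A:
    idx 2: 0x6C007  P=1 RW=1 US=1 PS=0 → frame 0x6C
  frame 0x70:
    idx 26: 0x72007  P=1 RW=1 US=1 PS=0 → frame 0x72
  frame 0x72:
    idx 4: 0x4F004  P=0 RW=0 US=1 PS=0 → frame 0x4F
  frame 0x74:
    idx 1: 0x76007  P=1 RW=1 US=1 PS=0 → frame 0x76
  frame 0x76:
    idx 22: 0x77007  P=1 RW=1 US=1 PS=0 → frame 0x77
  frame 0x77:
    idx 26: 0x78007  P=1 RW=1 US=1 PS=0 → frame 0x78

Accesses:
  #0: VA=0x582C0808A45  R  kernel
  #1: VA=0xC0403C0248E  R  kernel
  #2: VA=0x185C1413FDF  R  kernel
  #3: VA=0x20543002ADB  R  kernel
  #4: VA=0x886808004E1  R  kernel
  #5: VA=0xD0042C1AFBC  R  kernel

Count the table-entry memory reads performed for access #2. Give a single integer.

Walk each access:
#0 VA=0x582C0808A45 (r,kernel):
  [0] read 0x3B idx=11: raw=0x3F007 flags P=1 W=1 U=1 S=0
  [1] read 0x3F idx=11: raw=0x42007 flags P=1 W=1 U=1 S=0
  [2] read 0x42 idx=4: raw=0x46007 flags P=1 W=1 U=1 S=0
  [3] read 0x46 idx=8: raw=0x4A007 flags P=1 W=1 U=1 S=0
  → PA=0x4AA45  (4 entries read)
#1 VA=0xC0403C0248E (r,kernel):
  [0] read 0x3B idx=24: raw=0x4E007 flags P=1 W=1 U=1 S=0
  [1] read 0x4E idx=16: raw=0x4F007 flags P=1 W=1 U=1 S=0
  [2] read 0x4F idx=30: raw=0x52007 flags P=1 W=1 U=1 S=0
  [3] read 0x52 idx=2: raw=0x56007 flags P=1 W=1 U=1 S=0
  → PA=0x5648E  (4 entries read)
#2 VA=0x185C1413FDF (r,kernel):
  [0] read 0x3B idx=3: raw=0x59007 flags P=1 W=1 U=1 S=0
  [1] read 0x59 idx=23: raw=0x5B007 flags P=1 W=1 U=1 S=0
  [2] read 0x5B idx=10: raw=0x5D007 flags P=1 W=1 U=1 S=0
  [3] read 0x5D idx=19: raw=0x61007 flags P=1 W=1 U=1 S=0
  → PA=0x61FDF  (4 entries read)
#3 VA=0x20543002ADB (r,kernel):
  [0] read 0x3B idx=4: raw=0x65007 flags P=1 W=1 U=1 S=0
  [1] read 0x65 idx=21: raw=0x68007 flags P=1 W=1 U=1 S=0
  [2] read 0x68 idx=24: raw=0x6A007 flags P=1 W=1 U=1 S=0
  [3] read 0x6A idx=2: raw=0x6C007 flags P=1 W=1 U=1 S=0
  → PA=0x6CADB  (4 entries read)
#4 VA=0x886808004E1 (r,kernel):
  [0] read 0x3B idx=17: raw=0x70007 flags P=1 W=1 U=1 S=0
  [1] read 0x70 idx=26: raw=0x72007 flags P=1 W=1 U=1 S=0
  [2] read 0x72 idx=4: raw=0x4F004 flags P=0 W=0 U=1 S=0
  ⇒ fault: PAGE_NOT_PRESENT  — 3 lookups
#5 VA=0xD0042C1AFBC (r,kernel):
  [0] read 0x3B idx=26: raw=0x74007 flags P=1 W=1 U=1 S=0
  [1] read 0x74 idx=1: raw=0x76007 flags P=1 W=1 U=1 S=0
  [2] read 0x76 idx=22: raw=0x77007 flags P=1 W=1 U=1 S=0
  [3] read 0x77 idx=26: raw=0x78007 flags P=1 W=1 U=1 S=0
  → PA=0x78FBC  (4 entries read)

Entries read for #2: 4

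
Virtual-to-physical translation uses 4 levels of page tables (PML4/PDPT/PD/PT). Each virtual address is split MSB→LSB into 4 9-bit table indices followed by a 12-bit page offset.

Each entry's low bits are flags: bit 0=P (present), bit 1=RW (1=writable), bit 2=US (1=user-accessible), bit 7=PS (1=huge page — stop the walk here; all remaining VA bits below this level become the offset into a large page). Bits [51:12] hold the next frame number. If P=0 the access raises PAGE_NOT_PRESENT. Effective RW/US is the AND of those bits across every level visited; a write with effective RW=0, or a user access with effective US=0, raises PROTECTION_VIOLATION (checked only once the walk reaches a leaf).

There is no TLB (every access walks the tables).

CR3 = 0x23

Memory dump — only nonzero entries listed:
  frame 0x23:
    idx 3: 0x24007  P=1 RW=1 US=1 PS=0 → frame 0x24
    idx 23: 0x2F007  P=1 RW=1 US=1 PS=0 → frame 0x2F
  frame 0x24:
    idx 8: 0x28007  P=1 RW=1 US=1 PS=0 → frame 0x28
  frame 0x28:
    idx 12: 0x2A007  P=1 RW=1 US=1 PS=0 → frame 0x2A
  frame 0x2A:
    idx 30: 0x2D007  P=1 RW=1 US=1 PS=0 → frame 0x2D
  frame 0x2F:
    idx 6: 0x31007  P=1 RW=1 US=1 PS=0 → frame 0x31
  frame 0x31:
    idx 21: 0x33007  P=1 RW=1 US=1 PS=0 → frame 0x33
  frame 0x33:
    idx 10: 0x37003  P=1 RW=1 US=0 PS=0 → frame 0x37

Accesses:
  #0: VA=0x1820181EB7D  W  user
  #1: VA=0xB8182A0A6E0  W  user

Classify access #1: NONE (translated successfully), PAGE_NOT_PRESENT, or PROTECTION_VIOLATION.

Walk each access:
#0 VA=0x1820181EB7D (w,user):
  L0 @0x23[3] → 0x24007  P=1,RW=1,US=1,PS=0
  L1 @0x24[8] → 0x28007  P=1,RW=1,US=1,PS=0
  L2 @0x28[12] → 0x2A007  P=1,RW=1,US=1,PS=0
  L3 @0x2A[30] → 0x2D007  P=1,RW=1,US=1,PS=0
  ✓ 0x2DB7D  — 4 lookups
#1 VA=0xB8182A0A6E0 (w,user):
  L0 @0x23[23] → 0x2F007  P=1,RW=1,US=1,PS=0
  L1 @0x2F[6] → 0x31007  P=1,RW=1,US=1,PS=0
  L2 @0x31[21] → 0x33007  P=1,RW=1,US=1,PS=0
  L3 @0x33[10] → 0x37003  P=1,RW=1,US=0,PS=0
  ⇒ fault: PROTECTION_VIOLATION  — 4 lookups

Access #1 fault: PROTECTION_VIOLATION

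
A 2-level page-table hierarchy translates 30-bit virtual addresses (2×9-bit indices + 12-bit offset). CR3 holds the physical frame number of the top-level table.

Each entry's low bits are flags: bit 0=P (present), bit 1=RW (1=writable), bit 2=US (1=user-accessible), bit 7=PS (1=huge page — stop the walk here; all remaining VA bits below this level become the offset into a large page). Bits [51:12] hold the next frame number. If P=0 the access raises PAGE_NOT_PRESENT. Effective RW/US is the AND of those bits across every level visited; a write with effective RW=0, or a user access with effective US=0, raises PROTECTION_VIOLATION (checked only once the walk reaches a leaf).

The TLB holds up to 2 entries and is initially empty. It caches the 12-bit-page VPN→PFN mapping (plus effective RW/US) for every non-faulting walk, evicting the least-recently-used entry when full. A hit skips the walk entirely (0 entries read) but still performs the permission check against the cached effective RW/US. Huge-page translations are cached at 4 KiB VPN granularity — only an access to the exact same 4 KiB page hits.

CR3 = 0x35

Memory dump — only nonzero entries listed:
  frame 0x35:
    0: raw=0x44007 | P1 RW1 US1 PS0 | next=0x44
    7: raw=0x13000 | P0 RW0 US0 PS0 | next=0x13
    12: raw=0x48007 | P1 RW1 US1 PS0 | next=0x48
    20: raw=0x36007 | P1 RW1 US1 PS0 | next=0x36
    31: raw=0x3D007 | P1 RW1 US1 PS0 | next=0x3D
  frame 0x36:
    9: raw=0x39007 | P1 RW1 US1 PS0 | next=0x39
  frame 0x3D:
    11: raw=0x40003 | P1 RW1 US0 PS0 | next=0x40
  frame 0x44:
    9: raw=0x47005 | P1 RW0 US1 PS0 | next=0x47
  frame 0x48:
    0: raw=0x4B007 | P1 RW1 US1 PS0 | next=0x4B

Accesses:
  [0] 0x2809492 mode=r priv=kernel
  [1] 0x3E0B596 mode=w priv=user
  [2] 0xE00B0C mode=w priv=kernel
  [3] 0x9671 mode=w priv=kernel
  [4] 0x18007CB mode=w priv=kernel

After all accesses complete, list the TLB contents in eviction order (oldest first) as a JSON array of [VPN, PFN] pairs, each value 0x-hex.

Walk each access:
#0 VA=0x2809492 (r,kernel):
  L0: frame=0x35 idx=20 entry=0x36007 [P=1 RW=1 US=1 PS=0]
  L1: frame=0x36 idx=9 entry=0x39007 [P=1 RW=1 US=1 PS=0]
  ⇒ phys 0x39492  [2 reads]
#1 VA=0x3E0B596 (w,user):
  L0: frame=0x35 idx=31 entry=0x3D007 [P=1 RW=1 US=1 PS=0]
  L1: frame=0x3D idx=11 entry=0x40003 [P=1 RW=1 US=0 PS=0]
  ✗ PROTECTION_VIOLATION  [2 reads]
#2 VA=0xE00B0C (w,kernel):
  L0: frame=0x35 idx=7 entry=0x13000 [P=0 RW=0 US=0 PS=0]
  ✗ PAGE_NOT_PRESENT  [1 reads]
#3 VA=0x9671 (w,kernel):
  L0: frame=0x35 idx=0 entry=0x44007 [P=1 RW=1 US=1 PS=0]
  L1: frame=0x44 idx=9 entry=0x47005 [P=1 RW=0 US=1 PS=0]
  ✗ PROTECTION_VIOLATION  [2 reads]
#4 VA=0x18007CB (w,kernel):
  L0: frame=0x35 idx=12 entry=0x48007 [P=1 RW=1 US=1 PS=0]
  L1: frame=0x48 idx=0 entry=0x4B007 [P=1 RW=1 US=1 PS=0]
  ⇒ phys 0x4B7CB  [2 reads]

TLB: [["0x2809", "0x39"], ["0x1800", "0x4B"]]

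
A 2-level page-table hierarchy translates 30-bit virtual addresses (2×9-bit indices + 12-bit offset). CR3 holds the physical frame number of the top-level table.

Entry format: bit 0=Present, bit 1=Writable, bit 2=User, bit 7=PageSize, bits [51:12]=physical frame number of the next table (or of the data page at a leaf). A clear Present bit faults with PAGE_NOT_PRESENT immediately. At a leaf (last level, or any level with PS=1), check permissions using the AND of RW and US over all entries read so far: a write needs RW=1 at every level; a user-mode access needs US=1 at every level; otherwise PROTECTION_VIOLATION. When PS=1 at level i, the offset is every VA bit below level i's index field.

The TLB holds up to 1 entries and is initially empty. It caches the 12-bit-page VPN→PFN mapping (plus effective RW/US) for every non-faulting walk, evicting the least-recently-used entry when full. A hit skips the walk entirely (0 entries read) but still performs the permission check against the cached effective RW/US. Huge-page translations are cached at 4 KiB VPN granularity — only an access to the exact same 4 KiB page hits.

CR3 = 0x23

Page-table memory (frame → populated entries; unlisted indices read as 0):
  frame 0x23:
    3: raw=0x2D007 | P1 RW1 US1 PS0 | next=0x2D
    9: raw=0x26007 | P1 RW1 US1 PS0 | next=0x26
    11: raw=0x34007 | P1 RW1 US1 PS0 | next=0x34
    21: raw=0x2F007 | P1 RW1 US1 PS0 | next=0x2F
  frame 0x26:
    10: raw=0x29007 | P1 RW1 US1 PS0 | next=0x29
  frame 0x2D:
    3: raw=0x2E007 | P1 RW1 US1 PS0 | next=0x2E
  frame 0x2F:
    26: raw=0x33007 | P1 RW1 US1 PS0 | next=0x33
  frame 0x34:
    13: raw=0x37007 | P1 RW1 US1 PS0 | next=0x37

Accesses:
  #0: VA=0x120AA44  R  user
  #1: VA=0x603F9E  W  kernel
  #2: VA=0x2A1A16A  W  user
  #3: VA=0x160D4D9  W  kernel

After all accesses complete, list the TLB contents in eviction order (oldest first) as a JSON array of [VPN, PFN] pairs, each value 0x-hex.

Per-access translation:
#0 VA=0x120AA44 (r,user):
  L0: frame=0x23 idx=9 entry=0x26007 [P=1 RW=1 US=1 PS=0]
  L1: frame=0x26 idx=10 entry=0x29007 [P=1 RW=1 US=1 PS=0]
  ⇒ phys 0x29A44  [2 reads]
#1 VA=0x603F9E (w,kernel):
  L0: frame=0x23 idx=3 entry=0x2D007 [P=1 RW=1 US=1 PS=0]
  L1: frame=0x2D idx=3 entry=0x2E007 [P=1 RW=1 US=1 PS=0]
  ⇒ phys 0x2EF9E  [2 reads]
#2 VA=0x2A1A16A (w,user):
  L0: frame=0x23 idx=21 entry=0x2F007 [P=1 RW=1 US=1 PS=0]
  L1: frame=0x2F idx=26 entry=0x33007 [P=1 RW=1 US=1 PS=0]
  ⇒ phys 0x3316A  [2 reads]
#3 VA=0x160D4D9 (w,kernel):
  L0: frame=0x23 idx=11 entry=0x34007 [P=1 RW=1 US=1 PS=0]
  L1: frame=0x34 idx=13 entry=0x37007 [P=1 RW=1 US=1 PS=0]
  ⇒ phys 0x374D9  [2 reads]

TLB: [["0x160D", "0x37"]]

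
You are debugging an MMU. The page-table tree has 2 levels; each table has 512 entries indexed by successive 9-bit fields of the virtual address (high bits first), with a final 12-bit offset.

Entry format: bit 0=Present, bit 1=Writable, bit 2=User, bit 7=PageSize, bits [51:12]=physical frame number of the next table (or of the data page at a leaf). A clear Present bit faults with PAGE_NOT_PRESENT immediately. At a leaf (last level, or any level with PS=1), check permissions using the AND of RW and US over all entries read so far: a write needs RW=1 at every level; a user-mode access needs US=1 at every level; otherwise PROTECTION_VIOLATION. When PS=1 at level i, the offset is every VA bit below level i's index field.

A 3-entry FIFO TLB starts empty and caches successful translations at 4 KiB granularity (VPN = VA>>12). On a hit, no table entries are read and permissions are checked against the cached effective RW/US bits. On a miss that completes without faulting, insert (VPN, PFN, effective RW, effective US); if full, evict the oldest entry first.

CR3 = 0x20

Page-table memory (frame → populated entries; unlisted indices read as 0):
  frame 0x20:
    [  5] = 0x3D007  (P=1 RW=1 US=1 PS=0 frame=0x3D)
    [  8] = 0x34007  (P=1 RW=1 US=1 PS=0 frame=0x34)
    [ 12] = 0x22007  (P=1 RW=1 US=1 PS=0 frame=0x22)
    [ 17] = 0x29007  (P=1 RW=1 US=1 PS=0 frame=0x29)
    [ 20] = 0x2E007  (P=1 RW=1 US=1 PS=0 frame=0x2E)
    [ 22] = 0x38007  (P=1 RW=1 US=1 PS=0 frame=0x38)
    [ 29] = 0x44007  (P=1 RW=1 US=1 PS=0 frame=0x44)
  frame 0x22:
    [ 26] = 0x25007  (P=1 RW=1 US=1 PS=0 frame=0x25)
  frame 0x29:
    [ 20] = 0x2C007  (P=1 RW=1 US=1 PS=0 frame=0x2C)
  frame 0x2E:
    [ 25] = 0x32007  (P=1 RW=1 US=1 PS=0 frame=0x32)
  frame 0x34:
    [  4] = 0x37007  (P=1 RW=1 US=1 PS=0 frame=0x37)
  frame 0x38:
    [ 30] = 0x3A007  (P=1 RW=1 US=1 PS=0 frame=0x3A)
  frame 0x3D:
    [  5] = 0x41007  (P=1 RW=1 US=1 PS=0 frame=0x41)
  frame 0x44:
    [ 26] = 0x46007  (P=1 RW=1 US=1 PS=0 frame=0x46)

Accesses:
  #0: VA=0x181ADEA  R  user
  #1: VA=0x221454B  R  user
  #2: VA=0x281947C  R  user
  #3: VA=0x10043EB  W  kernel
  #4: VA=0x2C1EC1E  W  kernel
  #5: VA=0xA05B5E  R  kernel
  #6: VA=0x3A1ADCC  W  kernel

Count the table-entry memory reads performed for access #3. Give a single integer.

Per-access translation:
#0 VA=0x181ADEA (r,user):
  L0 @0x20[12] → 0x22007  P=1,RW=1,US=1,PS=0
  L1 @0x22[26] → 0x25007  P=1,RW=1,US=1,PS=0
  ⇒ phys 0x25DEA  [2 reads]
#1 VA=0x221454B (r,user):
  L0 @0x20[17] → 0x29007  P=1,RW=1,US=1,PS=0
  L1 @0x29[20] → 0x2C007  P=1,RW=1,US=1,PS=0
  ⇒ phys 0x2C54B  [2 reads]
#2 VA=0x281947C (r,user):
  L0 @0x20[20] → 0x2E007  P=1,RW=1,US=1,PS=0
  L1 @0x2E[25] → 0x32007  P=1,RW=1,US=1,PS=0
  ⇒ phys 0x3247C  [2 reads]
#3 VA=0x10043EB (w,kernel):
  L0 @0x20[8] → 0x34007  P=1,RW=1,US=1,PS=0
  L1 @0x34[4] → 0x37007  P=1,RW=1,US=1,PS=0
  ⇒ phys 0x373EB  [2 reads]
#4 VA=0x2C1EC1E (w,kernel):
  L0 @0x20[22] → 0x38007  P=1,RW=1,US=1,PS=0
  L1 @0x38[30] → 0x3A007  P=1,RW=1,US=1,PS=0
  ⇒ phys 0x3AC1E  [2 reads]
#5 VA=0xA05B5E (r,kernel):
  L0 @0x20[5] → 0x3D007  P=1,RW=1,US=1,PS=0
  L1 @0x3D[5] → 0x41007  P=1,RW=1,US=1,PS=0
  ⇒ phys 0x41B5E  [2 reads]
#6 VA=0x3A1ADCC (w,kernel):
  L0 @0x20[29] → 0x44007  P=1,RW=1,US=1,PS=0
  L1 @0x44[26] → 0x46007  P=1,RW=1,US=1,PS=0
  ⇒ phys 0x46DCC  [2 reads]

Entries read for #3: 2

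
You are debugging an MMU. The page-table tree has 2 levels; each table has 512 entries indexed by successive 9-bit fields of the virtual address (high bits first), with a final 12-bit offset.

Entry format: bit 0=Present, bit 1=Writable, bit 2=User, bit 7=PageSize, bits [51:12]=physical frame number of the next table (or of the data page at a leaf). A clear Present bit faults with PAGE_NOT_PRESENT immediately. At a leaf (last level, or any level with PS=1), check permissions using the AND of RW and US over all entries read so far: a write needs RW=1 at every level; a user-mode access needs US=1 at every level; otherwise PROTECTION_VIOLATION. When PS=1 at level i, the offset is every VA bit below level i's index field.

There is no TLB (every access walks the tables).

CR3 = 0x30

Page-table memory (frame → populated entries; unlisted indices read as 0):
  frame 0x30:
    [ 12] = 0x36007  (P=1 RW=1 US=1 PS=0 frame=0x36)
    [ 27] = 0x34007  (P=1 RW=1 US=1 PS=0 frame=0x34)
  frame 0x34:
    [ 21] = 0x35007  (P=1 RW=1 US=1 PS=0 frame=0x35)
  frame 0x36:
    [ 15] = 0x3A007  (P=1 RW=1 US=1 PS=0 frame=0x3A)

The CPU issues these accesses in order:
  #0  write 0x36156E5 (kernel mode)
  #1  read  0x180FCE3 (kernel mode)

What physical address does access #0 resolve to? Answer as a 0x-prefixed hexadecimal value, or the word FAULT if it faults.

Per-access translation:
#0 VA=0x36156E5 (w,kernel):
  L0: frame=0x30 idx=27 entry=0x34007 [P=1 RW=1 US=1 PS=0]
  L1: frame=0x34 idx=21 entry=0x35007 [P=1 RW=1 US=1 PS=0]
  → PA=0x356E5  (2 entries read)
#1 VA=0x180FCE3 (r,kernel):
  L0: frame=0x30 idx=12 entry=0x36007 [P=1 RW=1 US=1 PS=0]
  L1: frame=0x36 idx=15 entry=0x3A007 [P=1 RW=1 US=1 PS=0]
  → PA=0x3ACE3  (2 entries read)

Access #0 PA: 0x356E5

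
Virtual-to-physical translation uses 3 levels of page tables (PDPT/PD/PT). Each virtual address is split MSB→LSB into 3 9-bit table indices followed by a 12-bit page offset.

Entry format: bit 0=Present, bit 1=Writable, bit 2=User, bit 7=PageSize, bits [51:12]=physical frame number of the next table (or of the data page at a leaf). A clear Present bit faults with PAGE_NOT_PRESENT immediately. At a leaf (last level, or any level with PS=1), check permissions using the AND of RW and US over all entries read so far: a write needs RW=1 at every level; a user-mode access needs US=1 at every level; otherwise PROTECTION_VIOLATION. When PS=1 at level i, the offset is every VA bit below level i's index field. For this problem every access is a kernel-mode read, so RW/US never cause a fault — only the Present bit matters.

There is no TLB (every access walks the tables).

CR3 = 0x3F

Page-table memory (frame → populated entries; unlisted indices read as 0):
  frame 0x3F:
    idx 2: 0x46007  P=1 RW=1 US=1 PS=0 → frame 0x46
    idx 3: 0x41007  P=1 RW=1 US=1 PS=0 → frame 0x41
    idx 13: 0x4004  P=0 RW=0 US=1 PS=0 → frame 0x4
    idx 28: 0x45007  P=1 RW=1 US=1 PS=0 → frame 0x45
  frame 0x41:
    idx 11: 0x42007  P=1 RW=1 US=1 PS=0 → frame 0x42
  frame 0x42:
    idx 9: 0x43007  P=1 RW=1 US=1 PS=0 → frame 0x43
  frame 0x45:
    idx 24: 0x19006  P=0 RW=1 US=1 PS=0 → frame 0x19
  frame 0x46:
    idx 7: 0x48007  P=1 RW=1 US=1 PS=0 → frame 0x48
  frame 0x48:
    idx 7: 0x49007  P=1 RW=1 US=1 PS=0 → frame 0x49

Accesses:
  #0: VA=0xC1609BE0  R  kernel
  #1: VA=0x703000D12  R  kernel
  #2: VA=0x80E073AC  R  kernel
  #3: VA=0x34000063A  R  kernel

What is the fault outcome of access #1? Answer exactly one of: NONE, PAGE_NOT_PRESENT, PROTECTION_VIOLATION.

Walk each access:
#0 VA=0xC1609BE0 (r,kernel):
  L0 @0x3F[3] → 0x41007  P=1,RW=1,US=1,PS=0
  L1 @0x41[11] → 0x42007  P=1,RW=1,US=1,PS=0
  L2 @0x42[9] → 0x43007  P=1,RW=1,US=1,PS=0
  ⇒ phys 0x43BE0  [3 reads]
#1 VA=0x703000D12 (r,kernel):
  L0 @0x3F[28] → 0x45007  P=1,RW=1,US=1,PS=0
  L1 @0x45[24] → 0x19006  P=0,RW=1,US=1,PS=0
  ⇒ fault: PAGE_NOT_PRESENT  — 2 lookups
#2 VA=0x80E073AC (r,kernel):
  L0 @0x3F[2] → 0x46007  P=1,RW=1,US=1,PS=0
  L1 @0x46[7] → 0x48007  P=1,RW=1,US=1,PS=0
  L2 @0x48[7] → 0x49007  P=1,RW=1,US=1,PS=0
  ⇒ phys 0x493AC  [3 reads]
#3 VA=0x34000063A (r,kernel):
  L0 @0x3F[13] → 0x4004  P=0,RW=0,US=1,PS=0
  ⇒ fault: PAGE_NOT_PRESENT  — 1 lookups

Access #1 fault: PAGE_NOT_PRESENT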